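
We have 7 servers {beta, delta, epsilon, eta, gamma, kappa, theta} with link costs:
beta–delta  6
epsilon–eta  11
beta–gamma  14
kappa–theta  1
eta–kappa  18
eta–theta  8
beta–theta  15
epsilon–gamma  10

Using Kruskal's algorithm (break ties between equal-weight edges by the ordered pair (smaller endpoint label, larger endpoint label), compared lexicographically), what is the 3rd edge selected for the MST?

eta-theta

Sort edges by weight, then run Kruskal:
kappa–theta (1): add — endpoints in different components.
beta–delta (6): add — endpoints in different components.
eta–theta (8): add — endpoints in different components.
epsilon–gamma (10): add — endpoints in different components.
epsilon–eta (11): add — endpoints in different components.
beta–gamma (14): add — endpoints in different components.
The 3rd edge added is eta–theta.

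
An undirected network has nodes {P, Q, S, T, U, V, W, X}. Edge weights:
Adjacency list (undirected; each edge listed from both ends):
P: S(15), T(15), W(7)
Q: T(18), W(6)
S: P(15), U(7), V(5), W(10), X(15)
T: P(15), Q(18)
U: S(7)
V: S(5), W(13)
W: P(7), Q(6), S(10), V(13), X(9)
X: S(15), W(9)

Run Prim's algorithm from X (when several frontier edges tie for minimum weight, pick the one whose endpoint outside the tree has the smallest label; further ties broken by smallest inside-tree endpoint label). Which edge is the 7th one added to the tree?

P-T

Grow the tree from X using Prim:
Step 1: frontier [W-X 9, S-X 15] → take W-X (9); add W.
Step 2: frontier [Q-W 6, P-W 7, S-W 10, V-W 13, S-X 15] → take Q-W (6); add Q.
Step 3: frontier [Q-T 18, P-W 7, S-W 10, V-W 13, S-X 15] → take P-W (7); add P.
Step 4: frontier [P-S 15, P-T 15, Q-T 18, S-W 10, V-W 13, S-X 15] → take S-W (10); add S.
Step 5: frontier [P-T 15, Q-T 18, S-V 5, S-U 7, V-W 13] → take S-V (5); add V.
Step 6: frontier [P-T 15, Q-T 18, S-U 7] → take S-U (7); add U.
Step 7: frontier [P-T 15, Q-T 18] → take P-T (15); add T.
The 7th edge added is P-T.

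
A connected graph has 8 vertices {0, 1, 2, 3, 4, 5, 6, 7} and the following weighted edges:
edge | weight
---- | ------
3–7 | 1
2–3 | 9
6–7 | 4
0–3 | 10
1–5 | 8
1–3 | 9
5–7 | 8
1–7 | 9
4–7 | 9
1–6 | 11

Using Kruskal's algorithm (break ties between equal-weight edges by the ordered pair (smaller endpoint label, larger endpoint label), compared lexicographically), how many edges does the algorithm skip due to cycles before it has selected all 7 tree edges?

Kruskal's algorithm — process edges by increasing weight (ties by edge label):
3–7 (1): add — endpoints in different components.
6–7 (4): add — endpoints in different components.
1–5 (8): add — endpoints in different components.
5–7 (8): add — endpoints in different components.
1–3 (9): skip — 1 and 3 already connected.
1–7 (9): skip — 1 and 7 already connected.
2–3 (9): add — endpoints in different components.
4–7 (9): add — endpoints in different components.
0–3 (10): add — endpoints in different components.
Edges rejected before the tree was complete: 2.

2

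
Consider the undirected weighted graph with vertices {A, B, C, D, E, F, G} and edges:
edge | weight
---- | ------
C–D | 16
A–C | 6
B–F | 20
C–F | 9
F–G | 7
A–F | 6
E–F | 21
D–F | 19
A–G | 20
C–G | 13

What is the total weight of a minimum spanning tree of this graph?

Kruskal's algorithm — process edges by increasing weight (ties by edge label):
A–C (6): add. Components now {A,C} {B} {D} {E} {F} {G}
A–F (6): add. Components now {A,C,F} {B} {D} {E} {G}
F–G (7): add. Components now {A,C,F,G} {B} {D} {E}
C–F (9): skip — C and F already connected.
C–G (13): skip — C and G already connected.
C–D (16): add. Components now {A,C,D,F,G} {B} {E}
D–F (19): skip — D and F already connected.
A–G (20): skip — A and G already connected.
B–F (20): add. Components now {A,B,C,D,F,G} {E}
E–F (21): add. Components now {A,B,C,D,E,F,G}
MST edges: A–C, A–F, F–G, C–D, B–F, E–F; total weight 6+6+7+16+20+21 = 76.

76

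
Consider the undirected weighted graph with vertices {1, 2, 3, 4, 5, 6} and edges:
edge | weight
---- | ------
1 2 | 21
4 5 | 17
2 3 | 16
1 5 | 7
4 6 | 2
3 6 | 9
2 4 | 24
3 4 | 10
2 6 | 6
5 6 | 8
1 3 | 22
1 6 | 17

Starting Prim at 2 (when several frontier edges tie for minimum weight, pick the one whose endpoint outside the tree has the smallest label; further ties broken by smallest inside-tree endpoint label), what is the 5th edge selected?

3-6

Prim, starting at 2.
Step 1: frontier [2 6 6, 2 3 16, 1 2 21, 2 4 24] → take 2 6 (6); add 6.
Step 2: frontier [2 3 16, 1 2 21, 2 4 24, 4 6 2, 5 6 8, 3 6 9, 1 6 17] → take 4 6 (2); add 4.
Step 3: frontier [2 3 16, 1 2 21, 3 4 10, 4 5 17, 5 6 8, 3 6 9, 1 6 17] → take 5 6 (8); add 5.
Step 4: frontier [2 3 16, 1 2 21, 3 4 10, 1 5 7, 3 6 9, 1 6 17] → take 1 5 (7); add 1.
Step 5: frontier [1 3 22, 2 3 16, 3 4 10, 3 6 9] → take 3 6 (9); add 3.
The 5th edge added is 3 6.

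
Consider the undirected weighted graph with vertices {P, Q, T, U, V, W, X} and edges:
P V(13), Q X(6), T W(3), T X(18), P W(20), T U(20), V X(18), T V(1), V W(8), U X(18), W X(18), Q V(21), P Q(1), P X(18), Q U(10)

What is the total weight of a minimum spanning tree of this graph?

Kruskal: consider edges lightest-first.
P Q (1): add — endpoints in different components.
T V (1): add — endpoints in different components.
T W (3): add — endpoints in different components.
Q X (6): add — endpoints in different components.
V W (8): skip — W and V already connected.
Q U (10): add — endpoints in different components.
P V (13): add — endpoints in different components.
MST edges: P Q, T V, T W, Q X, Q U, P V; total weight 1+1+3+6+10+13 = 34.

34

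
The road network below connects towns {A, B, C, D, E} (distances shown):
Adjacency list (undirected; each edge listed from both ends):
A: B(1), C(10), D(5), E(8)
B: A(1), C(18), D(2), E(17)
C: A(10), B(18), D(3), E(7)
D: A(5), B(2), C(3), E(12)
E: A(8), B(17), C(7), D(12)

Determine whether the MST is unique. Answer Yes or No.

Yes

Sort edges by weight, then run Kruskal:
A—B (1): add — endpoints in different components.
B—D (2): add — endpoints in different components.
C—D (3): add — endpoints in different components.
A—D (5): skip — A and D already connected.
C—E (7): add — endpoints in different components.
Every non-tree edge has weight strictly greater than the heaviest edge on the tree path between its endpoints, so the MST is unique.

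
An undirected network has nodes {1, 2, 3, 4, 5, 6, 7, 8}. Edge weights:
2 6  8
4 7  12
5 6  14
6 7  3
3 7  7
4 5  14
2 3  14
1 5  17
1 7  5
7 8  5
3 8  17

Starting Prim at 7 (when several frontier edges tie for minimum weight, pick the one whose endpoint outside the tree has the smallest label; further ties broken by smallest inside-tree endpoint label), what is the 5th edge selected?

2-6

Prim's algorithm from 7:
Step 1: cheapest edge leaving the tree is 6 7 (3); add 6.
Step 2: cheapest edge leaving the tree is 1 7 (5); add 1.
Step 3: cheapest edge leaving the tree is 7 8 (5); add 8.
Step 4: cheapest edge leaving the tree is 3 7 (7); add 3.
Step 5: cheapest edge leaving the tree is 2 6 (8); add 2.
Step 6: cheapest edge leaving the tree is 4 7 (12); add 4.
Step 7: cheapest edge leaving the tree is 4 5 (14); add 5.
The 5th edge added is 2 6.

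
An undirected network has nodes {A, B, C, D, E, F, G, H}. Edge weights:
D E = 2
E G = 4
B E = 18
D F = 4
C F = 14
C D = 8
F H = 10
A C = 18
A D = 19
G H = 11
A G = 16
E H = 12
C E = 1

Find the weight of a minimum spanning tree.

Prim's algorithm from H:
Step 1: frontier [F H 10, G H 11, E H 12] → take F H (10); add F.
Step 2: frontier [D F 4, C F 14, G H 11, E H 12] → take D F (4); add D.
Step 3: frontier [D E 2, C D 8, A D 19, C F 14, G H 11, E H 12] → take D E (2); add E.
Step 4: frontier [C D 8, A D 19, C E 1, E G 4, B E 18, C F 14, G H 11] → take C E (1); add C.
Step 5: frontier [A C 18, A D 19, E G 4, B E 18, G H 11] → take E G (4); add G.
Step 6: frontier [A C 18, A D 19, B E 18, A G 16] → take A G (16); add A.
Step 7: frontier [B E 18] → take B E (18); add B.
MST edges: F H, D F, D E, C E, E G, A G, B E; total weight 10+4+2+1+4+16+18 = 55.

55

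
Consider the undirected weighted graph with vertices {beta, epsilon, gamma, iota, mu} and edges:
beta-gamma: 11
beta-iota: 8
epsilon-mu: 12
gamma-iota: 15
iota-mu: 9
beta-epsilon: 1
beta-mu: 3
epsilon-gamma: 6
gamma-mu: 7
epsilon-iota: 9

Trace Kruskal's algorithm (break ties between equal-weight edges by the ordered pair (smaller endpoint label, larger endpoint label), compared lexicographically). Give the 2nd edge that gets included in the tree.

Sort edges by weight, then run Kruskal:
beta-epsilon (1): add — endpoints in different components.
beta-mu (3): add — endpoints in different components.
epsilon-gamma (6): add — endpoints in different components.
gamma-mu (7): skip — mu and gamma already connected.
beta-iota (8): add — endpoints in different components.
The 2nd edge added is beta-mu.

beta-mu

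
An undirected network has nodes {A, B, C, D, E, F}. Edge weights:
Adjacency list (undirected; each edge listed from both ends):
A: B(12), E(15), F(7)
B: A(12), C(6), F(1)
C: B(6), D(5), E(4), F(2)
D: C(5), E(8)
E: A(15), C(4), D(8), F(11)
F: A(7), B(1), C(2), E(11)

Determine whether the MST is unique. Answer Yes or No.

Yes

Sort edges by weight, then run Kruskal:
B-F (1): add. Components now {A} {B,F} {C} {D} {E}
C-F (2): add. Components now {A} {B,C,F} {D} {E}
C-E (4): add. Components now {A} {B,C,E,F} {D}
C-D (5): add. Components now {A} {B,C,D,E,F}
B-C (6): skip — B and C already connected.
A-F (7): add. Components now {A,B,C,D,E,F}
Every non-tree edge has weight strictly greater than the heaviest edge on the tree path between its endpoints, so the MST is unique.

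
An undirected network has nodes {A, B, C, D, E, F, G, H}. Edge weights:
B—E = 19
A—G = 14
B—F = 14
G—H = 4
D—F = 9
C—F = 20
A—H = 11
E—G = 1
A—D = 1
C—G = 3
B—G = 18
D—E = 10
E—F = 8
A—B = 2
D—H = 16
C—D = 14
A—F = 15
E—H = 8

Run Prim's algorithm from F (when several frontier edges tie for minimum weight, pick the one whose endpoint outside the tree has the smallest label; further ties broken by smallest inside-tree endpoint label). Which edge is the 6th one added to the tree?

A-D

Prim, starting at F.
Step 1: cheapest edge leaving the tree is E—F (8); add E.
Step 2: cheapest edge leaving the tree is E—G (1); add G.
Step 3: cheapest edge leaving the tree is C—G (3); add C.
Step 4: cheapest edge leaving the tree is G—H (4); add H.
Step 5: cheapest edge leaving the tree is D—F (9); add D.
Step 6: cheapest edge leaving the tree is A—D (1); add A.
Step 7: cheapest edge leaving the tree is A—B (2); add B.
The 6th edge added is A—D.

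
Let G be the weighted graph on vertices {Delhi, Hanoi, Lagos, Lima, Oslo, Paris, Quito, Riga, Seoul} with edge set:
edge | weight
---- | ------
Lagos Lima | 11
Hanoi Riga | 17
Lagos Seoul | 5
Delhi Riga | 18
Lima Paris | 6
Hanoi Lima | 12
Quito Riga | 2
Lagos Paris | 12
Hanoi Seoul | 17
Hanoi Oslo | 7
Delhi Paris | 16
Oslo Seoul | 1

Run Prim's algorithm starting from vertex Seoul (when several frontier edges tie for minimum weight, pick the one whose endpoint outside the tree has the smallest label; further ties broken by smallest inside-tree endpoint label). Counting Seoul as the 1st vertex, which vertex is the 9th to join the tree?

Quito

Grow the tree from Seoul using Prim:
Step 1: frontier [Oslo Seoul 1, Lagos Seoul 5, Hanoi Seoul 17] → take Oslo Seoul (1); add Oslo.
Step 2: frontier [Hanoi Oslo 7, Lagos Seoul 5, Hanoi Seoul 17] → take Lagos Seoul (5); add Lagos.
Step 3: frontier [Lagos Lima 11, Lagos Paris 12, Hanoi Oslo 7, Hanoi Seoul 17] → take Hanoi Oslo (7); add Hanoi.
Step 4: frontier [Hanoi Lima 12, Hanoi Riga 17, Lagos Lima 11, Lagos Paris 12] → take Lagos Lima (11); add Lima.
Step 5: frontier [Hanoi Riga 17, Lagos Paris 12, Lima Paris 6] → take Lima Paris (6); add Paris.
Step 6: frontier [Hanoi Riga 17, Delhi Paris 16] → take Delhi Paris (16); add Delhi.
Step 7: frontier [Delhi Riga 18, Hanoi Riga 17] → take Hanoi Riga (17); add Riga.
Step 8: frontier [Quito Riga 2] → take Quito Riga (2); add Quito.
Vertex order: Seoul, Oslo, Lagos, Hanoi, Lima, Paris, Delhi, Riga, Quito. The 9th vertex is Quito.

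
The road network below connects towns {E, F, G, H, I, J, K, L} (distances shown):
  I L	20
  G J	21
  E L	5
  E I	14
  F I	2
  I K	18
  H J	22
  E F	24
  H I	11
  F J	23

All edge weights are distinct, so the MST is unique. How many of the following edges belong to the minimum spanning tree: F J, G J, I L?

Kruskal's algorithm — process edges by increasing weight (ties by edge label):
F I (2): add — endpoints in different components.
E L (5): add — endpoints in different components.
H I (11): add — endpoints in different components.
E I (14): add — endpoints in different components.
I K (18): add — endpoints in different components.
I L (20): skip — I and L already connected.
G J (21): add — endpoints in different components.
H J (22): add — endpoints in different components.
MST edge set: {F I, E L, H I, E I, I K, G J, H J}.
Of the listed edges, {G J} are in the MST → 1.

1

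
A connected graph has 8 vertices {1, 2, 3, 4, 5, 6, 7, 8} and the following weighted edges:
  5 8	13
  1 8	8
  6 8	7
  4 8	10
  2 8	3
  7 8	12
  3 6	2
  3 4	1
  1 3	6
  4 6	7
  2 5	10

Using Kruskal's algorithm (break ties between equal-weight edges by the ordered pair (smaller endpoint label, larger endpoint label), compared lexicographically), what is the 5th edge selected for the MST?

6-8

Kruskal's algorithm — process edges by increasing weight (ties by edge label):
3 4 (1): add — endpoints in different components.
3 6 (2): add — endpoints in different components.
2 8 (3): add — endpoints in different components.
1 3 (6): add — endpoints in different components.
4 6 (7): skip — 4 and 6 already connected.
6 8 (7): add — endpoints in different components.
1 8 (8): skip — 1 and 8 already connected.
2 5 (10): add — endpoints in different components.
4 8 (10): skip — 4 and 8 already connected.
7 8 (12): add — endpoints in different components.
The 5th edge added is 6 8.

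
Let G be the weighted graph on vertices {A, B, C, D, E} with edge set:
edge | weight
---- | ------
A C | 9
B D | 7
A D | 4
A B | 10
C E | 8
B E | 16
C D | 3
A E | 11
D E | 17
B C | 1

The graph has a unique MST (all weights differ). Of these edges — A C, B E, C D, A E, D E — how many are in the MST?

Sort edges by weight, then run Kruskal:
B C (1): add — endpoints in different components.
C D (3): add — endpoints in different components.
A D (4): add — endpoints in different components.
B D (7): skip — B and D already connected.
C E (8): add — endpoints in different components.
MST edge set: {B C, C D, A D, C E}.
Of the listed edges, {C D} are in the MST → 1.

1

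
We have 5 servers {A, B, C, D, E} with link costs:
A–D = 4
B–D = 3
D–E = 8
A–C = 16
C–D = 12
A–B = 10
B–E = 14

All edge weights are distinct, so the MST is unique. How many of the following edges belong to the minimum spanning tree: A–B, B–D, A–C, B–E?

1

Sort edges by weight, then run Kruskal:
B–D (3): add — endpoints in different components.
A–D (4): add — endpoints in different components.
D–E (8): add — endpoints in different components.
A–B (10): skip — A and B already connected.
C–D (12): add — endpoints in different components.
MST edge set: {B–D, A–D, D–E, C–D}.
Of the listed edges, {B–D} are in the MST → 1.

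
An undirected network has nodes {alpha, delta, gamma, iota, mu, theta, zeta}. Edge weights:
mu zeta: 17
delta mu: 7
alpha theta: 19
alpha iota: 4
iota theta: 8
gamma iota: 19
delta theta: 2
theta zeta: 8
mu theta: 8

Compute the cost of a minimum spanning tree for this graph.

48

Kruskal's algorithm — process edges by increasing weight (ties by edge label):
delta theta (2): add — endpoints in different components.
alpha iota (4): add — endpoints in different components.
delta mu (7): add — endpoints in different components.
iota theta (8): add — endpoints in different components.
mu theta (8): skip — mu and theta already connected.
theta zeta (8): add — endpoints in different components.
mu zeta (17): skip — zeta and mu already connected.
alpha theta (19): skip — alpha and theta already connected.
gamma iota (19): add — endpoints in different components.
MST edges: delta theta, alpha iota, delta mu, iota theta, theta zeta, gamma iota; total weight 2+4+7+8+8+19 = 48.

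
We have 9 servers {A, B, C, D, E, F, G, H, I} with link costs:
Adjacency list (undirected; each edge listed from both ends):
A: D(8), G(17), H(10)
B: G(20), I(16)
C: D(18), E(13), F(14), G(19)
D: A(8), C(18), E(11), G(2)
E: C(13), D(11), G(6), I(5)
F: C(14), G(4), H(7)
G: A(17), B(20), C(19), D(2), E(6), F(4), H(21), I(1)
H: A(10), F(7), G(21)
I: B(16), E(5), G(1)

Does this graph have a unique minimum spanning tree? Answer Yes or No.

Yes

Sort edges by weight, then run Kruskal:
G-I (1): add — endpoints in different components.
D-G (2): add — endpoints in different components.
F-G (4): add — endpoints in different components.
E-I (5): add — endpoints in different components.
E-G (6): skip — E and G already connected.
F-H (7): add — endpoints in different components.
A-D (8): add — endpoints in different components.
A-H (10): skip — A and H already connected.
D-E (11): skip — D and E already connected.
C-E (13): add — endpoints in different components.
C-F (14): skip — C and F already connected.
B-I (16): add — endpoints in different components.
Every non-tree edge has weight strictly greater than the heaviest edge on the tree path between its endpoints, so the MST is unique.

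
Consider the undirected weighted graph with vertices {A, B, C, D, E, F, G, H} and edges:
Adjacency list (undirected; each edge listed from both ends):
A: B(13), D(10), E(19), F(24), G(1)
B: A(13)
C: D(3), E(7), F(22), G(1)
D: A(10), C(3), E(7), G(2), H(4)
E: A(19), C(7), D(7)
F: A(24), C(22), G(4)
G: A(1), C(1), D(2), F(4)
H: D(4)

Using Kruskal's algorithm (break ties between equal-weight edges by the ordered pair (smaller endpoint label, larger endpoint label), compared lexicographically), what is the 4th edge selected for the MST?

Kruskal: consider edges lightest-first.
A-G (1): add — endpoints in different components.
C-G (1): add — endpoints in different components.
D-G (2): add — endpoints in different components.
C-D (3): skip — C and D already connected.
D-H (4): add — endpoints in different components.
F-G (4): add — endpoints in different components.
C-E (7): add — endpoints in different components.
D-E (7): skip — D and E already connected.
A-D (10): skip — A and D already connected.
A-B (13): add — endpoints in different components.
The 4th edge added is D-H.

D-H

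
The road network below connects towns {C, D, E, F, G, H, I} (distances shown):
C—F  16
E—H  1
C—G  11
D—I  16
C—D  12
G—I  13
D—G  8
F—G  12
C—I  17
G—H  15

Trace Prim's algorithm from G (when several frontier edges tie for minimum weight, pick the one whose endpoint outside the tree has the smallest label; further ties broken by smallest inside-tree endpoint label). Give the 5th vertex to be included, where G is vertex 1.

I

Prim's algorithm from G:
Step 1: frontier [D—G 8, C—G 11, F—G 12, G—I 13, G—H 15] → take D—G (8); add D.
Step 2: frontier [C—D 12, D—I 16, C—G 11, F—G 12, G—I 13, G—H 15] → take C—G (11); add C.
Step 3: frontier [C—F 16, C—I 17, D—I 16, F—G 12, G—I 13, G—H 15] → take F—G (12); add F.
Step 4: frontier [C—I 17, D—I 16, G—I 13, G—H 15] → take G—I (13); add I.
Step 5: frontier [G—H 15] → take G—H (15); add H.
Step 6: frontier [E—H 1] → take E—H (1); add E.
Vertex order: G, D, C, F, I, H, E. The 5th vertex is I.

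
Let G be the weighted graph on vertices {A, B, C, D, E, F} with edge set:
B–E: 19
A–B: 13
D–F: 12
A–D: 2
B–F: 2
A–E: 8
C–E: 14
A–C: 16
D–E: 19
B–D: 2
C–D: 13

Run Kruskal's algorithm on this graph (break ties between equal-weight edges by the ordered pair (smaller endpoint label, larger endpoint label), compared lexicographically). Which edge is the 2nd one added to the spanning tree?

Sort edges by weight, then run Kruskal:
A–D (2): add — endpoints in different components.
B–D (2): add — endpoints in different components.
B–F (2): add — endpoints in different components.
A–E (8): add — endpoints in different components.
D–F (12): skip — D and F already connected.
A–B (13): skip — A and B already connected.
C–D (13): add — endpoints in different components.
The 2nd edge added is B–D.

B-D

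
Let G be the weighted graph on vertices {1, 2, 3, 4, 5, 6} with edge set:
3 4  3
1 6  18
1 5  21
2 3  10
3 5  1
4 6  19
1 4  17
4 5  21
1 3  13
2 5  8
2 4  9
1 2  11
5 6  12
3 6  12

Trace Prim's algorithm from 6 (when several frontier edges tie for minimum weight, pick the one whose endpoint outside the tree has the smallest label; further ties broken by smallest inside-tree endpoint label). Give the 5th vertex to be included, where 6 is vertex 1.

2

Prim, starting at 6.
Step 1: cheapest edge leaving the tree is 3 6 (12); add 3.
Step 2: cheapest edge leaving the tree is 3 5 (1); add 5.
Step 3: cheapest edge leaving the tree is 3 4 (3); add 4.
Step 4: cheapest edge leaving the tree is 2 5 (8); add 2.
Step 5: cheapest edge leaving the tree is 1 2 (11); add 1.
Vertex order: 6, 3, 5, 4, 2, 1. The 5th vertex is 2.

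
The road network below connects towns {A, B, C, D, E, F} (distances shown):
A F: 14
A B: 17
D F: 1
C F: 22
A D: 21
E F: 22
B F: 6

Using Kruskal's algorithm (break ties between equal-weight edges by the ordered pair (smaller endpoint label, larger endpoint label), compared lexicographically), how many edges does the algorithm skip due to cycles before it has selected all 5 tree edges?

2

Sort edges by weight, then run Kruskal:
D F (1): add — endpoints in different components.
B F (6): add — endpoints in different components.
A F (14): add — endpoints in different components.
A B (17): skip — A and B already connected.
A D (21): skip — A and D already connected.
C F (22): add — endpoints in different components.
E F (22): add — endpoints in different components.
Edges rejected before the tree was complete: 2.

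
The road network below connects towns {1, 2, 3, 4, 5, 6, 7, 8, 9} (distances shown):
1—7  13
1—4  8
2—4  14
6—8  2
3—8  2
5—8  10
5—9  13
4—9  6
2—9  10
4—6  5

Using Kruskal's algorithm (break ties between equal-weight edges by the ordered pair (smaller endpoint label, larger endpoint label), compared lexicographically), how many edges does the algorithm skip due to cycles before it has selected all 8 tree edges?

Kruskal: consider edges lightest-first.
3—8 (2): add — endpoints in different components.
6—8 (2): add — endpoints in different components.
4—6 (5): add — endpoints in different components.
4—9 (6): add — endpoints in different components.
1—4 (8): add — endpoints in different components.
2—9 (10): add — endpoints in different components.
5—8 (10): add — endpoints in different components.
1—7 (13): add — endpoints in different components.
Edges rejected before the tree was complete: 0.

0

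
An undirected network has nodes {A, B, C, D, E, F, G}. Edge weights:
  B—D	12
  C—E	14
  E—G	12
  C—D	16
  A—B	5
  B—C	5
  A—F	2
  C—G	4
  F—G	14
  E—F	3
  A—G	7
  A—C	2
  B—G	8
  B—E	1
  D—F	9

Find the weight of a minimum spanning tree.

Prim's algorithm from D:
Step 1: cheapest edge leaving the tree is D—F (9); add F.
Step 2: cheapest edge leaving the tree is A—F (2); add A.
Step 3: cheapest edge leaving the tree is A—C (2); add C.
Step 4: cheapest edge leaving the tree is E—F (3); add E.
Step 5: cheapest edge leaving the tree is B—E (1); add B.
Step 6: cheapest edge leaving the tree is C—G (4); add G.
MST edges: D—F, A—F, A—C, E—F, B—E, C—G; total weight 9+2+2+3+1+4 = 21.

21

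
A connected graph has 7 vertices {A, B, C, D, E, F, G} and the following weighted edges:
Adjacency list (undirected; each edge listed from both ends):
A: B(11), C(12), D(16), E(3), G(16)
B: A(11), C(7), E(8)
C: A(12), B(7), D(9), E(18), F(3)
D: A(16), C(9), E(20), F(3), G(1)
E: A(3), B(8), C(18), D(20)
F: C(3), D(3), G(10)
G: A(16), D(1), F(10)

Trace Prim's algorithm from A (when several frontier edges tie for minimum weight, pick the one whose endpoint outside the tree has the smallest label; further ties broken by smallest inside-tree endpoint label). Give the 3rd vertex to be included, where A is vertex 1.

Prim, starting at A.
Step 1: frontier [A–E 3, A–B 11, A–C 12, A–D 16, A–G 16] → take A–E (3); add E.
Step 2: frontier [A–B 11, A–C 12, A–D 16, A–G 16, B–E 8, C–E 18, D–E 20] → take B–E (8); add B.
Step 3: frontier [A–C 12, A–D 16, A–G 16, B–C 7, C–E 18, D–E 20] → take B–C (7); add C.
Step 4: frontier [A–D 16, A–G 16, C–F 3, C–D 9, D–E 20] → take C–F (3); add F.
Step 5: frontier [A–D 16, A–G 16, C–D 9, D–E 20, D–F 3, F–G 10] → take D–F (3); add D.
Step 6: frontier [A–G 16, D–G 1, F–G 10] → take D–G (1); add G.
Vertex order: A, E, B, C, F, D, G. The 3rd vertex is B.

B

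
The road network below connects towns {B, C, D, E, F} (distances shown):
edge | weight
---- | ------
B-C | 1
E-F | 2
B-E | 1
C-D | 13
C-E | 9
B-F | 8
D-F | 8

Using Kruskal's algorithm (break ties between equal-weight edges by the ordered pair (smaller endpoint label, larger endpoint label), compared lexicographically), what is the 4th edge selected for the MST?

D-F

Kruskal: consider edges lightest-first.
B-C (1): add. Components now {B,C} {D} {E} {F}
B-E (1): add. Components now {B,C,E} {D} {F}
E-F (2): add. Components now {B,C,E,F} {D}
B-F (8): skip — B and F already connected.
D-F (8): add. Components now {B,C,D,E,F}
The 4th edge added is D-F.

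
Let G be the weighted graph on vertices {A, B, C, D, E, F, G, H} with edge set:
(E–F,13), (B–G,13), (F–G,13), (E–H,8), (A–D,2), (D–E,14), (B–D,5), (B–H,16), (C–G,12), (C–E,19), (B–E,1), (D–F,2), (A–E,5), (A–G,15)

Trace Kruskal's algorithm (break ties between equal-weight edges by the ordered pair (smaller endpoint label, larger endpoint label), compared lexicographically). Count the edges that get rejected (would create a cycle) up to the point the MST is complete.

1

Sort edges by weight, then run Kruskal:
B–E (1): add — endpoints in different components.
A–D (2): add — endpoints in different components.
D–F (2): add — endpoints in different components.
A–E (5): add — endpoints in different components.
B–D (5): skip — B and D already connected.
E–H (8): add — endpoints in different components.
C–G (12): add — endpoints in different components.
B–G (13): add — endpoints in different components.
Edges rejected before the tree was complete: 1.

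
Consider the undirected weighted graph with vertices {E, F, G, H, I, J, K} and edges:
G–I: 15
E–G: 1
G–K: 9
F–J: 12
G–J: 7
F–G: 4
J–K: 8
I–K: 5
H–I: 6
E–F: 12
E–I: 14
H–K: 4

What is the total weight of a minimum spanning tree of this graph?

29

Kruskal: consider edges lightest-first.
E–G (1): add. Components now {E,G} {F} {H} {I} {J} {K}
F–G (4): add. Components now {E,F,G} {H} {I} {J} {K}
H–K (4): add. Components now {E,F,G} {H,K} {I} {J}
I–K (5): add. Components now {E,F,G} {H,I,K} {J}
H–I (6): skip — H and I already connected.
G–J (7): add. Components now {E,F,G,J} {H,I,K}
J–K (8): add. Components now {E,F,G,H,I,J,K}
MST edges: E–G, F–G, H–K, I–K, G–J, J–K; total weight 1+4+4+5+7+8 = 29.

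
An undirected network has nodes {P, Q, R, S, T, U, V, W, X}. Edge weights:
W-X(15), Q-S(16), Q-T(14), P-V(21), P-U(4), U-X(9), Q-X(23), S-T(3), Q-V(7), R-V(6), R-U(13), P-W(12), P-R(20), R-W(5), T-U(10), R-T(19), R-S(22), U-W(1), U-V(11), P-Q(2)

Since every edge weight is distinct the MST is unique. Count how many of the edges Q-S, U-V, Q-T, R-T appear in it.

Sort edges by weight, then run Kruskal:
U-W (1): add — endpoints in different components.
P-Q (2): add — endpoints in different components.
S-T (3): add — endpoints in different components.
P-U (4): add — endpoints in different components.
R-W (5): add — endpoints in different components.
R-V (6): add — endpoints in different components.
Q-V (7): skip — Q and V already connected.
U-X (9): add — endpoints in different components.
T-U (10): add — endpoints in different components.
MST edge set: {U-W, P-Q, S-T, P-U, R-W, R-V, U-X, T-U}.
Of the listed edges, {} are in the MST → 0.

0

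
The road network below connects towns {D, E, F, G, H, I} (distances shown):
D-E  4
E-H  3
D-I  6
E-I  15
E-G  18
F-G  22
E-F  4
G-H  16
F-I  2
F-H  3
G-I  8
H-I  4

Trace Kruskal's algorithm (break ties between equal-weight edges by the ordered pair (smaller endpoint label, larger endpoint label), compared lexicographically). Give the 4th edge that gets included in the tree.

D-E

Kruskal: consider edges lightest-first.
F-I (2): add — endpoints in different components.
E-H (3): add — endpoints in different components.
F-H (3): add — endpoints in different components.
D-E (4): add — endpoints in different components.
E-F (4): skip — E and F already connected.
H-I (4): skip — H and I already connected.
D-I (6): skip — D and I already connected.
G-I (8): add — endpoints in different components.
The 4th edge added is D-E.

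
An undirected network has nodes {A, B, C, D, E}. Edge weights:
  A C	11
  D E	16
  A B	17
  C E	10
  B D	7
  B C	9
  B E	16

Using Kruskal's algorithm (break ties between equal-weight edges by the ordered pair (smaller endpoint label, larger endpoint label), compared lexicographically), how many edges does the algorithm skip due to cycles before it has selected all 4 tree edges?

0

Sort edges by weight, then run Kruskal:
B D (7): add. Components now {A} {B,D} {C} {E}
B C (9): add. Components now {A} {B,C,D} {E}
C E (10): add. Components now {A} {B,C,D,E}
A C (11): add. Components now {A,B,C,D,E}
Edges rejected before the tree was complete: 0.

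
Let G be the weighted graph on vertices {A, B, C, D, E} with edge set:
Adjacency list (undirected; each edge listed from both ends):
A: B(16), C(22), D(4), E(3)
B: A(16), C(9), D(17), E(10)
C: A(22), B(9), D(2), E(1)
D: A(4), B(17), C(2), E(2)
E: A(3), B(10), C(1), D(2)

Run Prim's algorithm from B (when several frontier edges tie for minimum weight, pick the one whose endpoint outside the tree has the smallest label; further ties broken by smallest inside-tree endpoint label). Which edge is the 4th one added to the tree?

Prim, starting at B.
Step 1: frontier [B—C 9, B—E 10, A—B 16, B—D 17] → take B—C (9); add C.
Step 2: frontier [B—E 10, A—B 16, B—D 17, C—E 1, C—D 2, A—C 22] → take C—E (1); add E.
Step 3: frontier [A—B 16, B—D 17, C—D 2, A—C 22, D—E 2, A—E 3] → take C—D (2); add D.
Step 4: frontier [A—B 16, A—C 22, A—D 4, A—E 3] → take A—E (3); add A.
The 4th edge added is A—E.

A-E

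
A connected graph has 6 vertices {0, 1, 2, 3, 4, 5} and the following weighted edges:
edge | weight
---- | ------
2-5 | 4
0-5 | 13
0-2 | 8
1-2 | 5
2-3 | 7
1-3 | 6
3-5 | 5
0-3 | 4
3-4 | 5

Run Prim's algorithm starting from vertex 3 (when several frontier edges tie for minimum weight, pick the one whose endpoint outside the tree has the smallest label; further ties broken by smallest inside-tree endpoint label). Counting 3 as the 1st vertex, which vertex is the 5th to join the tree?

Prim, starting at 3.
Step 1: frontier [0-3 4, 3-4 5, 3-5 5, 1-3 6, 2-3 7] → take 0-3 (4); add 0.
Step 2: frontier [0-2 8, 0-5 13, 3-4 5, 3-5 5, 1-3 6, 2-3 7] → take 3-4 (5); add 4.
Step 3: frontier [0-2 8, 0-5 13, 3-5 5, 1-3 6, 2-3 7] → take 3-5 (5); add 5.
Step 4: frontier [0-2 8, 1-3 6, 2-3 7, 2-5 4] → take 2-5 (4); add 2.
Step 5: frontier [1-2 5, 1-3 6] → take 1-2 (5); add 1.
Vertex order: 3, 0, 4, 5, 2, 1. The 5th vertex is 2.

2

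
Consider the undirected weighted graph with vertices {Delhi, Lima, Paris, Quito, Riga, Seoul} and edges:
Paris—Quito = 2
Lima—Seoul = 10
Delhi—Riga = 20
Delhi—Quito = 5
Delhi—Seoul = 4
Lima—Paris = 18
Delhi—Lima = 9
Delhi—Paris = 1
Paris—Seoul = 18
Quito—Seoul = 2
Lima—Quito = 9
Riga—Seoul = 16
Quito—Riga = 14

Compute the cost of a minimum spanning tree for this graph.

28

Kruskal's algorithm — process edges by increasing weight (ties by edge label):
Delhi—Paris (1): add. Components now {Delhi,Paris} {Quito} {Seoul} {Riga} {Lima}
Paris—Quito (2): add. Components now {Delhi,Paris,Quito} {Seoul} {Riga} {Lima}
Quito—Seoul (2): add. Components now {Delhi,Paris,Quito,Seoul} {Riga} {Lima}
Delhi—Seoul (4): skip — Delhi and Seoul already connected.
Delhi—Quito (5): skip — Delhi and Quito already connected.
Delhi—Lima (9): add. Components now {Delhi,Lima,Paris,Quito,Seoul} {Riga}
Lima—Quito (9): skip — Quito and Lima already connected.
Lima—Seoul (10): skip — Seoul and Lima already connected.
Quito—Riga (14): add. Components now {Delhi,Lima,Paris,Quito,Riga,Seoul}
MST edges: Delhi—Paris, Paris—Quito, Quito—Seoul, Delhi—Lima, Quito—Riga; total weight 1+2+2+9+14 = 28.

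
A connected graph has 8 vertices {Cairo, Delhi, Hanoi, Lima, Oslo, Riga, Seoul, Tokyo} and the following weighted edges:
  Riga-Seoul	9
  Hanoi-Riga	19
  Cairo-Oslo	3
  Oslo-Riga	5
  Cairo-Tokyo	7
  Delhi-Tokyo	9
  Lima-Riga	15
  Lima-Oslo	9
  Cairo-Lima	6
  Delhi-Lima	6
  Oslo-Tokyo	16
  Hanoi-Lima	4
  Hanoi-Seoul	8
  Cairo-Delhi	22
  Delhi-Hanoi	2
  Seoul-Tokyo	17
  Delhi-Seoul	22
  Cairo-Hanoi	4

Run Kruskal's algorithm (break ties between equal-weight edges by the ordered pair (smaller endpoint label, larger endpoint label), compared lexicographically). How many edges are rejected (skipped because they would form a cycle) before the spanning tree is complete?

Sort edges by weight, then run Kruskal:
Delhi-Hanoi (2): add — endpoints in different components.
Cairo-Oslo (3): add — endpoints in different components.
Cairo-Hanoi (4): add — endpoints in different components.
Hanoi-Lima (4): add — endpoints in different components.
Oslo-Riga (5): add — endpoints in different components.
Cairo-Lima (6): skip — Lima and Cairo already connected.
Delhi-Lima (6): skip — Delhi and Lima already connected.
Cairo-Tokyo (7): add — endpoints in different components.
Hanoi-Seoul (8): add — endpoints in different components.
Edges rejected before the tree was complete: 2.

2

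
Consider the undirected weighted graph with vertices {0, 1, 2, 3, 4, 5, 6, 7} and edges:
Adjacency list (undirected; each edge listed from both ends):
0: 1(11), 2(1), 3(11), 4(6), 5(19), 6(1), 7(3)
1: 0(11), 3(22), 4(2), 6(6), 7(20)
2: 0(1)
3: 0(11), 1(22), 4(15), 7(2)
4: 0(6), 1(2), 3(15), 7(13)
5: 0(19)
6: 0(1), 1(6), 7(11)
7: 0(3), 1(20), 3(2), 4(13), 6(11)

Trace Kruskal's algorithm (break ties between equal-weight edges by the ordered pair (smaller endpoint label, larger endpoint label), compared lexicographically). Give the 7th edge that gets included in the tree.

0-5

Kruskal: consider edges lightest-first.
0 2 (1): add — endpoints in different components.
0 6 (1): add — endpoints in different components.
1 4 (2): add — endpoints in different components.
3 7 (2): add — endpoints in different components.
0 7 (3): add — endpoints in different components.
0 4 (6): add — endpoints in different components.
1 6 (6): skip — 1 and 6 already connected.
0 1 (11): skip — 0 and 1 already connected.
0 3 (11): skip — 0 and 3 already connected.
6 7 (11): skip — 6 and 7 already connected.
4 7 (13): skip — 4 and 7 already connected.
3 4 (15): skip — 3 and 4 already connected.
0 5 (19): add — endpoints in different components.
The 7th edge added is 0 5.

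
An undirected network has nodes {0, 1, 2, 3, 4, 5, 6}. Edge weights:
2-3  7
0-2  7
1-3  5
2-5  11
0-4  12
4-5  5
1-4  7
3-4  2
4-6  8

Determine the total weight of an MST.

34

Prim's algorithm from 3:
Step 1: cheapest edge leaving the tree is 3-4 (2); add 4.
Step 2: cheapest edge leaving the tree is 1-3 (5); add 1.
Step 3: cheapest edge leaving the tree is 4-5 (5); add 5.
Step 4: cheapest edge leaving the tree is 2-3 (7); add 2.
Step 5: cheapest edge leaving the tree is 0-2 (7); add 0.
Step 6: cheapest edge leaving the tree is 4-6 (8); add 6.
MST edges: 3-4, 1-3, 4-5, 2-3, 0-2, 4-6; total weight 2+5+5+7+7+8 = 34.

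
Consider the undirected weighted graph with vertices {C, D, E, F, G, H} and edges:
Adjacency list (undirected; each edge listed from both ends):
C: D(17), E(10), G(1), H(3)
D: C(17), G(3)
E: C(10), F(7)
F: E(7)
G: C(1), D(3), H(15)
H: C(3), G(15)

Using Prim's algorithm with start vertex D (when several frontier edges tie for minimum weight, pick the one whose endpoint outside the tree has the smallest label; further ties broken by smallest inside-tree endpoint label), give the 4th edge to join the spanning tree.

C-E

Prim's algorithm from D:
Step 1: frontier [D–G 3, C–D 17] → take D–G (3); add G.
Step 2: frontier [C–D 17, C–G 1, G–H 15] → take C–G (1); add C.
Step 3: frontier [C–H 3, C–E 10, G–H 15] → take C–H (3); add H.
Step 4: frontier [C–E 10] → take C–E (10); add E.
Step 5: frontier [E–F 7] → take E–F (7); add F.
The 4th edge added is C–E.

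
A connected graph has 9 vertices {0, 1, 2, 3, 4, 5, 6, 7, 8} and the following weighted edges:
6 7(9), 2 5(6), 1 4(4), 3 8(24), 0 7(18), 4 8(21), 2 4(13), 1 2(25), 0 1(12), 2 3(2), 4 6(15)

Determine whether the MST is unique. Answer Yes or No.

Kruskal's algorithm — process edges by increasing weight (ties by edge label):
2 3 (2): add — endpoints in different components.
1 4 (4): add — endpoints in different components.
2 5 (6): add — endpoints in different components.
6 7 (9): add — endpoints in different components.
0 1 (12): add — endpoints in different components.
2 4 (13): add — endpoints in different components.
4 6 (15): add — endpoints in different components.
0 7 (18): skip — 0 and 7 already connected.
4 8 (21): add — endpoints in different components.
Every non-tree edge has weight strictly greater than the heaviest edge on the tree path between its endpoints, so the MST is unique.

Yes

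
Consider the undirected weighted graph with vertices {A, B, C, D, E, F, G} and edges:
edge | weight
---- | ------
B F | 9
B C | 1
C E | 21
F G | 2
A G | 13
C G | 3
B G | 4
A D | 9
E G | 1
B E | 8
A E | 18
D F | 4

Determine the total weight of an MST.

20

Sort edges by weight, then run Kruskal:
B C (1): add. Components now {A} {B,C} {D} {E} {F} {G}
E G (1): add. Components now {A} {B,C} {D} {E,G} {F}
F G (2): add. Components now {A} {B,C} {D} {E,F,G}
C G (3): add. Components now {A} {B,C,E,F,G} {D}
B G (4): skip — B and G already connected.
D F (4): add. Components now {A} {B,C,D,E,F,G}
B E (8): skip — B and E already connected.
A D (9): add. Components now {A,B,C,D,E,F,G}
MST edges: B C, E G, F G, C G, D F, A D; total weight 1+1+2+3+4+9 = 20.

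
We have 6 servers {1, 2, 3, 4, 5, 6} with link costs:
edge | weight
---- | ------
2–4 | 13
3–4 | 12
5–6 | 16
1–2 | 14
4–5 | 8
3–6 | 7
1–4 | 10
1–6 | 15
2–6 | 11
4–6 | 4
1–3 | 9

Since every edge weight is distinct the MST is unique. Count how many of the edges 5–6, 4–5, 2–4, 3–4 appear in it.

1

Sort edges by weight, then run Kruskal:
4–6 (4): add. Components now {1} {2} {3} {4,6} {5}
3–6 (7): add. Components now {1} {2} {3,4,6} {5}
4–5 (8): add. Components now {1} {2} {3,4,5,6}
1–3 (9): add. Components now {1,3,4,5,6} {2}
1–4 (10): skip — 1 and 4 already connected.
2–6 (11): add. Components now {1,2,3,4,5,6}
MST edge set: {4–6, 3–6, 4–5, 1–3, 2–6}.
Of the listed edges, {4–5} are in the MST → 1.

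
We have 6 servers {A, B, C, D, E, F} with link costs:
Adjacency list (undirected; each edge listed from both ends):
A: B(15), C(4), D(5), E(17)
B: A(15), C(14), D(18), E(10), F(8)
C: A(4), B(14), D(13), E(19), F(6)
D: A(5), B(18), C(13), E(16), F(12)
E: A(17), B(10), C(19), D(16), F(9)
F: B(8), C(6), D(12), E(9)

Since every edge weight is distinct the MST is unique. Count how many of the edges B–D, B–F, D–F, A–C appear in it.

Sort edges by weight, then run Kruskal:
A–C (4): add. Components now {A,C} {B} {D} {E} {F}
A–D (5): add. Components now {A,C,D} {B} {E} {F}
C–F (6): add. Components now {A,C,D,F} {B} {E}
B–F (8): add. Components now {A,B,C,D,F} {E}
E–F (9): add. Components now {A,B,C,D,E,F}
MST edge set: {A–C, A–D, C–F, B–F, E–F}.
Of the listed edges, {B–F, A–C} are in the MST → 2.

2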